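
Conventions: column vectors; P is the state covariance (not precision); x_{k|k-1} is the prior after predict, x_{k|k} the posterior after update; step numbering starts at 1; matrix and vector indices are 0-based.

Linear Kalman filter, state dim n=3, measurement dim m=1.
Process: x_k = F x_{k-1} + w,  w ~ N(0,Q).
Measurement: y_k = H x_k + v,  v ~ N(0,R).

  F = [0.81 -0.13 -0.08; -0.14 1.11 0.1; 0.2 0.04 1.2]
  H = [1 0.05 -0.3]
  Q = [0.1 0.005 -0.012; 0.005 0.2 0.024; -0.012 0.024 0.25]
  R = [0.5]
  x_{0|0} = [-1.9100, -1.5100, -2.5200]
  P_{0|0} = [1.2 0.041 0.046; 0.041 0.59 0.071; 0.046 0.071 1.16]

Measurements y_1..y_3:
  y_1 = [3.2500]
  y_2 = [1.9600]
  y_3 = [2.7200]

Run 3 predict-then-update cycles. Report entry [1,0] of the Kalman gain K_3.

step 1: x^-=[-1.1492, -1.6607, -3.4664]  P^-=[0.8916 -0.1909 0.1009; -0.1909 0.9638 0.2527; 0.1009 0.2527 1.9989]  S=[1.4867]  K=[0.5729; -0.1470; -0.3270]  nu=[3.4423]  x^+=[0.8230, -2.1666, -4.5920]  P^+=[0.4036 -0.0657 0.3794; -0.0657 0.9317 0.1813; 0.3794 0.1813 1.8399]
step 2: x^-=[1.3157, -2.9794, -5.4324]  P^-=[0.3607 -0.2337 0.2054; -0.2337 1.4243 0.4467; 0.2054 0.4467 3.1156]  S=[0.9847]  K=[0.2919; -0.3010; -0.7180]  nu=[-0.8364]  x^+=[1.0715, -2.7276, -4.8319]  P^+=[0.2768 -0.1471 0.4117; -0.1471 1.3350 0.2338; 0.4117 0.2338 2.6080]
step 3: x^-=[1.6091, -3.6608, -5.6931]  P^-=[0.3034 -0.3607 0.1310; -0.3607 1.9625 0.6081; 0.1310 0.6081 4.2365]  S=[1.0567]  K=[0.2328; -0.4211; -1.0501]  nu=[-0.4139]  x^+=[1.5127, -3.4865, -5.2584]  P^+=[0.2461 -0.2571 0.3893; -0.2571 1.7751 0.1408; 0.3893 0.1408 3.0714]

K[1,0] = -0.4211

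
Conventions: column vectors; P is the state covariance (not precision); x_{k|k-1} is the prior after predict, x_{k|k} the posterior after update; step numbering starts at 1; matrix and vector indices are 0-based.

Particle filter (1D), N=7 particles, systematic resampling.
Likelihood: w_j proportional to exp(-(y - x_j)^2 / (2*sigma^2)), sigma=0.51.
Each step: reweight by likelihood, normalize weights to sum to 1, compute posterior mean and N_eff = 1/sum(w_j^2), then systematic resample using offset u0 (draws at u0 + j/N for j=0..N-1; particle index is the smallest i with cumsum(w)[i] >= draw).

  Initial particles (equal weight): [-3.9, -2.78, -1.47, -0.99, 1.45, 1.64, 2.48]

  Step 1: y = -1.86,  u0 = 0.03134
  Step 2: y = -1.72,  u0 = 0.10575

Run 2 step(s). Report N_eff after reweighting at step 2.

N_eff = 5.9132

step 1: w=[0.0003, 0.1670, 0.6344, 0.1983, 0.0000, 0.0000, 0.0000]  mean=-1.5942  Neff=2.1292  idx=[1, 2, 2, 2, 2, 2, 3]
step 2: w=[0.0235, 0.1807, 0.1807, 0.1807, 0.1807, 0.1807, 0.0731]  mean=-1.4657  Neff=5.9132  idx=[1, 2, 3, 3, 4, 5, 6]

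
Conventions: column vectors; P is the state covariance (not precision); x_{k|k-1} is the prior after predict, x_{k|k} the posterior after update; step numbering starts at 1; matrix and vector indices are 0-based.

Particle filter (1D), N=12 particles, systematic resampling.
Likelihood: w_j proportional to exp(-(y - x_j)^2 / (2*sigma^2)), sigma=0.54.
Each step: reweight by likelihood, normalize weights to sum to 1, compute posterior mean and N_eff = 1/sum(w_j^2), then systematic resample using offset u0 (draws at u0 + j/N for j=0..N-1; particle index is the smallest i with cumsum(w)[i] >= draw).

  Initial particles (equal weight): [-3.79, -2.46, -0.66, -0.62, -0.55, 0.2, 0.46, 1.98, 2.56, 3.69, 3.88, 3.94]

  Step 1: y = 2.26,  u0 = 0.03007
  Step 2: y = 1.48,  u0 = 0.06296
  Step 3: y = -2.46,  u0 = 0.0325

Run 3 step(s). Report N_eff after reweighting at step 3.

step 1: w=[0.0000, 0.0000, 0.0000, 0.0000, 0.0000, 0.0004, 0.0022, 0.4898, 0.4802, 0.0168, 0.0062, 0.0044]  mean=2.3038  Neff=2.1240  idx=[7, 7, 7, 7, 7, 7, 8, 8, 8, 8, 8, 8]
step 2: w=[0.1380, 0.1380, 0.1380, 0.1380, 0.1380, 0.1380, 0.0287, 0.0287, 0.0287, 0.0287, 0.0287, 0.0287]  mean=2.0798  Neff=8.3900  idx=[0, 1, 1, 2, 2, 3, 4, 4, 5, 5, 8, 11]
step 3: w=[0.1000, 0.1000, 0.1000, 0.1000, 0.1000, 0.1000, 0.1000, 0.1000, 0.1000, 0.1000, 0.0000, 0.0000]  mean=1.9800  Neff=10.0003  idx=[0, 1, 1, 2, 3, 4, 5, 6, 6, 7, 8, 9]

N_eff = 10.0003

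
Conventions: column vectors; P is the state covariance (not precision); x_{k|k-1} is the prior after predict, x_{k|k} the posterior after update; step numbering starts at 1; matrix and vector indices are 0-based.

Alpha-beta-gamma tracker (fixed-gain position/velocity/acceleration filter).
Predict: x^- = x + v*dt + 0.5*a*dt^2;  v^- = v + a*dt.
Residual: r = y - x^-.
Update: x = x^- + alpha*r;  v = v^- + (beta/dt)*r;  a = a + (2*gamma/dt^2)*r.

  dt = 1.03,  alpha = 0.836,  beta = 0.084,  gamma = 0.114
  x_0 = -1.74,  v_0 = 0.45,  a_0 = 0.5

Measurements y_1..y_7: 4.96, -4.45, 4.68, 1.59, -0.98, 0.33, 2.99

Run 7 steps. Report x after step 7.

x_post = 2.3591

step 1: x_pred=-1.0113  r=5.9713  x^+=3.9807  v^+=1.4520  a^+=1.7833
step 2: x_pred=6.4222  r=-10.8722  x^+=-2.6670  v^+=2.4021  a^+=-0.5533
step 3: x_pred=-0.4863  r=5.1663  x^+=3.8327  v^+=2.2536  a^+=0.5570
step 4: x_pred=6.4494  r=-4.8594  x^+=2.3869  v^+=2.4310  a^+=-0.4873
step 5: x_pred=4.6324  r=-5.6124  x^+=-0.0596  v^+=1.4714  a^+=-1.6935
step 6: x_pred=0.5576  r=-0.2276  x^+=0.3673  v^+=-0.2915  a^+=-1.7424
step 7: x_pred=-0.8572  r=3.8472  x^+=2.3591  v^+=-1.7724  a^+=-0.9156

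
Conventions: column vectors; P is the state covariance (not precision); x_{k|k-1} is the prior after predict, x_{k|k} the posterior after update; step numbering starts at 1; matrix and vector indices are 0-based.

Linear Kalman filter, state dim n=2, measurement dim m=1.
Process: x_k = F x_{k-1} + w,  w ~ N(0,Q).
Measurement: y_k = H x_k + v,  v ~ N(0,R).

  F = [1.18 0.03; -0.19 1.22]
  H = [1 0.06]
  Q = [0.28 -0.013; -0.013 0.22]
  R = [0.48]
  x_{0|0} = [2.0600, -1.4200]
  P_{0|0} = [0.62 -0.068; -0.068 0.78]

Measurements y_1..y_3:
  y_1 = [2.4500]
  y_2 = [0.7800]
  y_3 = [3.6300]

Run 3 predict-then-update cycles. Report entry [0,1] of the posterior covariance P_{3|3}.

P_post[0,1] = -0.2370

step 1: x^-=[2.3882, -2.1238]  P^-=[1.1392 -0.2210; -0.2210 1.4349]  S=[1.5978]  K=[0.7047; -0.0844]  nu=[0.1892]  x^+=[2.5215, -2.1398]  P^+=[0.3458 -0.1259; -0.1259 1.4235]
step 2: x^-=[2.9112, -3.0896]  P^-=[0.7538 -0.2190; -0.2190 2.4096]  S=[1.2162]  K=[0.6090; -0.0612]  nu=[-1.9458]  x^+=[1.7262, -2.9706]  P^+=[0.3027 -0.1737; -0.1737 2.4050]
step 3: x^-=[1.9478, -3.9521]  P^-=[0.6914 -0.2419; -0.2419 3.8911]  S=[1.1564]  K=[0.5854; -0.0073]  nu=[1.9193]  x^+=[3.0713, -3.9660]  P^+=[0.2952 -0.2370; -0.2370 3.8910]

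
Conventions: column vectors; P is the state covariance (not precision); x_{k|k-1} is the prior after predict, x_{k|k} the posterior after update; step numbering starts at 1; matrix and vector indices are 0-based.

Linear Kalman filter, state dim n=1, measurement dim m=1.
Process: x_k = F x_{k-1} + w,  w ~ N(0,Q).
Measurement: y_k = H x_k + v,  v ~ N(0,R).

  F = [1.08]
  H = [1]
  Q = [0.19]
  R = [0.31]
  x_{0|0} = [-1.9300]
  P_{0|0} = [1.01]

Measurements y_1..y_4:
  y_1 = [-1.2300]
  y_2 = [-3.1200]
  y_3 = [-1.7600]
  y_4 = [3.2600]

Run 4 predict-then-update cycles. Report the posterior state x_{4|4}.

x_post = [0.8049]

step 1: x^-=[-2.0844]  P^-=[1.3681]  S=[1.6781]  K=[0.8153]  nu=[0.8544]  x^+=[-1.3878]  P^+=[0.2527]
step 2: x^-=[-1.4989]  P^-=[0.4848]  S=[0.7948]  K=[0.6100]  nu=[-1.6211]  x^+=[-2.4877]  P^+=[0.1891]
step 3: x^-=[-2.6867]  P^-=[0.4106]  S=[0.7206]  K=[0.5698]  nu=[0.9267]  x^+=[-2.1587]  P^+=[0.1766]
step 4: x^-=[-2.3314]  P^-=[0.3960]  S=[0.7060]  K=[0.5609]  nu=[5.5914]  x^+=[0.8049]  P^+=[0.1739]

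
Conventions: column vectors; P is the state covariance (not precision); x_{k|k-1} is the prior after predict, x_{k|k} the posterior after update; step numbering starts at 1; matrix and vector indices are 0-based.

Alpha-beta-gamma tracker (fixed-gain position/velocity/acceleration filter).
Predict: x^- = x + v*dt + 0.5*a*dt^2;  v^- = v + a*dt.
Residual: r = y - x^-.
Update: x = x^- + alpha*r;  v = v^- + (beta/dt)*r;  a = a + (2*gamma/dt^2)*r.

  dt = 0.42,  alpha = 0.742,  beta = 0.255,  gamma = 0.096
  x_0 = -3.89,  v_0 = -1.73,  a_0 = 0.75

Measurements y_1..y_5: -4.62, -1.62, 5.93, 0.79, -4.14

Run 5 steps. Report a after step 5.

a_post = -7.0127

step 1: x_pred=-4.5504  r=-0.0696  x^+=-4.6021  v^+=-1.4572  a^+=0.6743
step 2: x_pred=-5.1546  r=3.5346  x^+=-2.5319  v^+=0.9720  a^+=4.5215
step 3: x_pred=-1.7249  r=7.6549  x^+=3.9550  v^+=7.5186  a^+=12.8534
step 4: x_pred=8.2465  r=-7.4565  x^+=2.7138  v^+=8.3899  a^+=4.7374
step 5: x_pred=6.6554  r=-10.7954  x^+=-1.3548  v^+=3.8253  a^+=-7.0127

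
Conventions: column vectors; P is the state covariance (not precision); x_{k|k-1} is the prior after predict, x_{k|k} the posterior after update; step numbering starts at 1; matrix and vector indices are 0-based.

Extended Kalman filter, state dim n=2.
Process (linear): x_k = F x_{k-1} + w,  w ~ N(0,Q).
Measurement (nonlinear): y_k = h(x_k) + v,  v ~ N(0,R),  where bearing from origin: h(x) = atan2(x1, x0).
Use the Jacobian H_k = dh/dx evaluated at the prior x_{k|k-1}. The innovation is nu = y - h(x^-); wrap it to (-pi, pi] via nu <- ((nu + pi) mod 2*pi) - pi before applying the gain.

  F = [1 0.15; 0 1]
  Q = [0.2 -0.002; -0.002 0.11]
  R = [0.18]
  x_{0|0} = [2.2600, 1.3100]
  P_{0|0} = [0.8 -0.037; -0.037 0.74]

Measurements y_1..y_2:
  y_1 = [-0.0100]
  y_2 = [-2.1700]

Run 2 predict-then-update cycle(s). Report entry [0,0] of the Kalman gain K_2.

K[0,0] = -0.0908

step 1: x^-=[2.4565, 1.3100]  P^-=[1.0055 0.0720; 0.0720 0.8500]  H_jac=[-0.1690 0.3169]  S=[0.2864]  K=[-0.5138; 0.8982]  nu=[-0.4999]  x^+=[2.7133, 0.8610]  P^+=[0.9300 0.2042; 0.2042 0.6190]
step 2: x^-=[2.8425, 0.8610]  P^-=[1.2051 0.2950; 0.2950 0.7290]  H_jac=[-0.0976 0.3222]  S=[0.2486]  K=[-0.0908; 0.8290]  nu=[-2.4641]  x^+=[3.0662, -1.1818]  P^+=[1.2031 0.3137; 0.3137 0.5581]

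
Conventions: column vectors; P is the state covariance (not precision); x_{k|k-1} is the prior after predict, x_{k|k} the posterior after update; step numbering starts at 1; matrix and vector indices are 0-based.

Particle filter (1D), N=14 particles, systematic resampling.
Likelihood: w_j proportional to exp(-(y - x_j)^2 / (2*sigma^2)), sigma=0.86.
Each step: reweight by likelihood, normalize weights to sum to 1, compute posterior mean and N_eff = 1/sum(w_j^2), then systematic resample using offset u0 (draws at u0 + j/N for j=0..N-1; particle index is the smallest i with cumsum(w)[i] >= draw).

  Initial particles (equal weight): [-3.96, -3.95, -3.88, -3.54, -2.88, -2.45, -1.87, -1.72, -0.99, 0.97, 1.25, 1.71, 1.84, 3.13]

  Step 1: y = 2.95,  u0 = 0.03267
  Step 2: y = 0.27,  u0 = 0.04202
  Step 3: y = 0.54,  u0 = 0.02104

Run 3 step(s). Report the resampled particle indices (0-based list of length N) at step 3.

step 1: w=[0.0000, 0.0000, 0.0000, 0.0000, 0.0000, 0.0000, 0.0000, 0.0000, 0.0000, 0.0357, 0.0716, 0.1787, 0.2197, 0.4943]  mean=2.3811  Neff=3.0217  idx=[9, 10, 11, 11, 12, 12, 12, 13, 13, 13, 13, 13, 13, 13]
step 2: w=[0.3085, 0.2245, 0.1058, 0.1058, 0.0812, 0.0812, 0.0812, 0.0017, 0.0017, 0.0017, 0.0017, 0.0017, 0.0017, 0.0017]  mean=1.4270  Neff=5.3266  idx=[0, 0, 0, 0, 1, 1, 1, 2, 2, 3, 4, 5, 5, 6]
step 3: w=[0.1086, 0.1086, 0.1086, 0.1086, 0.0875, 0.0875, 0.0875, 0.0488, 0.0488, 0.0488, 0.0392, 0.0392, 0.0392, 0.0392]  mean=1.2883  Neff=11.9899  idx=[0, 0, 1, 2, 2, 3, 4, 4, 5, 6, 7, 9, 10, 12]

resampled_idx = [0, 0, 1, 2, 2, 3, 4, 4, 5, 6, 7, 9, 10, 12]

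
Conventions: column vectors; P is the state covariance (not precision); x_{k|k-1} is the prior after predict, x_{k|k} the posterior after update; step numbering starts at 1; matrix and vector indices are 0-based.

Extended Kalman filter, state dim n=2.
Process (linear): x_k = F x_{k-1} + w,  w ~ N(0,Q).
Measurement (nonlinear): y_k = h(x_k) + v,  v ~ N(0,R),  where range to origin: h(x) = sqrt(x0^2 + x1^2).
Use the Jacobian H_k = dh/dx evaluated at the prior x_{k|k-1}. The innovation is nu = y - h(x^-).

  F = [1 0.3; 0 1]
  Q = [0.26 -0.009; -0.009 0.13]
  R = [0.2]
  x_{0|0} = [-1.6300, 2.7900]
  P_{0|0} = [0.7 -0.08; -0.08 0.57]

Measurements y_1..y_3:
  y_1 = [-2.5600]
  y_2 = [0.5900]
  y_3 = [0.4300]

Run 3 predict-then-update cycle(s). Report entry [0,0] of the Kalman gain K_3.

step 1: x^-=[-0.7930, 2.7900]  P^-=[0.9633 0.0820; 0.0820 0.7000]  H_jac=[-0.2734 0.9619]  S=[0.8766]  K=[-0.2105; 0.7426]  nu=[-5.4605]  x^+=[0.3563, -1.2649]  P^+=[0.9245 0.2190; 0.2190 0.2166]
step 2: x^-=[-0.0232, -1.2649]  P^-=[1.3354 0.2750; 0.2750 0.3466]  H_jac=[-0.0183 -0.9998]  S=[0.5570]  K=[-0.5375; -0.6312]  nu=[-0.6751]  x^+=[0.3397, -0.8387]  P^+=[1.1744 0.0860; 0.0860 0.1247]
step 3: x^-=[0.0881, -0.8387]  P^-=[1.4973 0.1144; 0.1144 0.2547]  H_jac=[0.1044 -0.9945]  S=[0.4445]  K=[0.0957; -0.5430]  nu=[-0.4134]  x^+=[0.0485, -0.6143]  P^+=[1.4932 0.1375; 0.1375 0.1236]

K[0,0] = 0.0957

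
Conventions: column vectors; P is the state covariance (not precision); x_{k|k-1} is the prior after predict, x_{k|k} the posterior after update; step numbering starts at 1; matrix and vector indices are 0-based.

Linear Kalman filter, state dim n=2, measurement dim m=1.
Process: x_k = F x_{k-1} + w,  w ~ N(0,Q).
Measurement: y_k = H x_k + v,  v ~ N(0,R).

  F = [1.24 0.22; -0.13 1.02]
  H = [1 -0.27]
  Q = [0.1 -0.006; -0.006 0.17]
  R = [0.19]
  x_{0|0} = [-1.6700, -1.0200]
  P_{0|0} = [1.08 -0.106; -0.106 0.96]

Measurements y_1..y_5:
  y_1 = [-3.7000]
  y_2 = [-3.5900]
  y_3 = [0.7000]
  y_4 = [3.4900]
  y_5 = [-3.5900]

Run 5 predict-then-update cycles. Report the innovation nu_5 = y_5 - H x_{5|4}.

innov = [-8.4300]

step 1: x^-=[-2.2952, -0.8233]  P^-=[1.7492 -0.0957; -0.0957 1.2151]  S=[2.0795]  K=[0.8536; -0.2038]  nu=[-1.6271]  x^+=[-3.6841, -0.4917]  P^+=[0.2340 0.2660; 0.2660 1.1288]
step 2: x^-=[-4.6765, -0.0226]  P^-=[0.6596 0.5385; 0.5385 1.2778]  S=[0.6520]  K=[0.7887; 0.2967]  nu=[1.0804]  x^+=[-3.8244, 0.2980]  P^+=[0.2540 0.3859; 0.3859 1.2204]
step 3: x^-=[-4.6767, 0.8011]  P^-=[0.7602 0.7039; 0.7039 1.3416]  S=[0.6679]  K=[0.8537; 0.5116]  nu=[5.5930]  x^+=[0.0978, 3.6623]  P^+=[0.2735 0.4122; 0.4122 1.1668]
step 4: x^-=[0.9270, 3.7229]  P^-=[0.8019 0.7214; 0.7214 1.2793]  S=[0.6957]  K=[0.8728; 0.5405]  nu=[3.5682]  x^+=[4.0413, 5.6513]  P^+=[0.2720 0.3932; 0.3932 1.0761]
step 5: x^-=[6.2545, 5.2390]  P^-=[0.7849 0.6777; 0.6777 1.1899]  S=[0.6956]  K=[0.8652; 0.5124]  nu=[-8.4300]  x^+=[-1.0393, 0.9191]  P^+=[0.2641 0.3693; 0.3693 1.0072]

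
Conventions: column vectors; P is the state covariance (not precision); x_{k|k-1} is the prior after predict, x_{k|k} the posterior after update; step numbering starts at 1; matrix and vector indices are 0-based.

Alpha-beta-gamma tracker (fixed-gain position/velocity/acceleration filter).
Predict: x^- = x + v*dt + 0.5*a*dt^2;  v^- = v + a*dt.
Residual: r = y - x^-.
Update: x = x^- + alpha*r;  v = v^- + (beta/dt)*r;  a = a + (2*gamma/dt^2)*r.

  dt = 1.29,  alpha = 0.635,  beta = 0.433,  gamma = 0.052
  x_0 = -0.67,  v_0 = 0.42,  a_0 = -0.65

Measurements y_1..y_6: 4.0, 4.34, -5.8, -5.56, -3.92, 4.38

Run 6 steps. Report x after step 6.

x_post = -1.0070

step 1: x_pred=-0.6690  r=4.6690  x^+=2.2958  v^+=1.1487  a^+=-0.3582
step 2: x_pred=3.4796  r=0.8604  x^+=4.0259  v^+=0.9754  a^+=-0.3044
step 3: x_pred=5.0309  r=-10.8309  x^+=-1.8467  v^+=-3.0528  a^+=-0.9813
step 4: x_pred=-6.6013  r=1.0413  x^+=-5.9401  v^+=-3.9692  a^+=-0.9162
step 5: x_pred=-11.8227  r=7.9027  x^+=-6.8045  v^+=-2.4985  a^+=-0.4224
step 6: x_pred=-10.3790  r=14.7590  x^+=-1.0070  v^+=1.9106  a^+=0.5000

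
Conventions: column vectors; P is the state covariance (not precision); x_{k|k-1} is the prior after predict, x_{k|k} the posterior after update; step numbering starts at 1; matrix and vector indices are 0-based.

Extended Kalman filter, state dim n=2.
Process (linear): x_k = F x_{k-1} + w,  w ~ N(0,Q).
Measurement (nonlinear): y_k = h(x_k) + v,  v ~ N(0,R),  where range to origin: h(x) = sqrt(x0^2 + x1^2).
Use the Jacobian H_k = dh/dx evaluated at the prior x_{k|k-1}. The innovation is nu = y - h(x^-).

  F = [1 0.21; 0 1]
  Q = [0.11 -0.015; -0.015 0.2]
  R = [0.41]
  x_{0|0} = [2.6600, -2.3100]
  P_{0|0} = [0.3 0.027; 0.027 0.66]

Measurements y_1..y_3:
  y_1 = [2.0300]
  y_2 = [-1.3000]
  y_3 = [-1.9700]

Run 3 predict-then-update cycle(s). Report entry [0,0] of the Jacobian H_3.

H_jac[0,0] = 0.9465

step 1: x^-=[2.1749, -2.3100]  P^-=[0.4504 0.1506; 0.1506 0.8600]  H_jac=[0.6855 -0.7281]  S=[0.9272]  K=[0.2148; -0.5640]  nu=[-1.1427]  x^+=[1.9295, -1.6655]  P^+=[0.4077 0.2629; 0.2629 0.5651]
step 2: x^-=[1.5797, -1.6655]  P^-=[0.6530 0.3666; 0.3666 0.7651]  H_jac=[0.6882 -0.7256]  S=[0.7560]  K=[0.2426; -0.4006]  nu=[-3.5956]  x^+=[0.7073, -0.2251]  P^+=[0.6085 0.4401; 0.4401 0.6438]
step 3: x^-=[0.6601, -0.2251]  P^-=[0.9317 0.5602; 0.5602 0.8438]  H_jac=[0.9465 -0.3227]  S=[0.9903]  K=[0.7079; 0.2605]  nu=[-2.6674]  x^+=[-1.2283, -0.9199]  P^+=[0.4354 0.3776; 0.3776 0.7766]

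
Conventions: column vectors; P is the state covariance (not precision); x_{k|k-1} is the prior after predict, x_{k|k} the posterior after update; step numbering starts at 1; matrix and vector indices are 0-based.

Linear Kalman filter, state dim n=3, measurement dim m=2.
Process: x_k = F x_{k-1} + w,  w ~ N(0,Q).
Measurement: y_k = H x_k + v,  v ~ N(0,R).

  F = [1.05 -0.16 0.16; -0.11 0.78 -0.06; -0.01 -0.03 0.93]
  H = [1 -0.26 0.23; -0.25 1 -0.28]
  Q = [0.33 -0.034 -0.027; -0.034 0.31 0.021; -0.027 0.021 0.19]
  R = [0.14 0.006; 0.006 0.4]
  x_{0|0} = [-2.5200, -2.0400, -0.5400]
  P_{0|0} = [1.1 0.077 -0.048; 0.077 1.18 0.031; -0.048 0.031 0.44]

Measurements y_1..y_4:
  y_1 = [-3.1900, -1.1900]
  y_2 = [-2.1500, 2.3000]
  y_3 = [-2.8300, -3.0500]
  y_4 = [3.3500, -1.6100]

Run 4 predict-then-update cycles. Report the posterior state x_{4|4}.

x_post = [1.3333, -1.5774, 1.0414]

step 1: x^-=[-2.4060, -1.2816, -0.4158]  P^-=[1.5406 -0.2401 -0.0213; -0.2401 1.0261 -0.0029; -0.0213 -0.0029 0.5709]  S=[1.8956 -0.9321; -0.9321 1.6858]  K=[0.9098 0.1357; 0.0677 0.6822; 0.0172 -0.0839]  nu=[-1.0216, -0.6263]  x^+=[-3.4204, -1.7780, -0.3809]  P^+=[0.1706 0.0742 -0.1007; 0.0742 0.3190 0.0970; -0.1007 0.0970 0.5558]
step 2: x^-=[-3.3679, -0.9877, -0.2666]  P^-=[0.4768 -0.0156 -0.0599; -0.0156 0.4850 0.0632; -0.0599 0.0632 0.6675]  S=[0.6579 -0.2596; -0.2596 0.9312]  K=[0.7415 0.0799; 0.0071 0.5080; 0.0801 -0.0945]  nu=[1.0224, 2.3711]  x^+=[-2.4203, 0.2241, -0.4087]  P^+=[0.1399 0.0410 -0.1084; 0.0410 0.2465 0.1179; -0.1084 0.1179 0.6511]
step 3: x^-=[-2.6426, 0.4656, -0.3626]  P^-=[0.4510 -0.0283 -0.0555; -0.0283 0.4445 0.0756; -0.0555 0.0756 0.7488]  S=[0.6408 -0.2590; -0.2590 0.8954]  K=[0.7233 0.0691; -0.0034 0.4797; 0.1102 -0.1023]  nu=[0.0170, -4.2777]  x^+=[-2.9258, -1.5864, 0.0771]  P^+=[0.1374 0.0335 -0.1174; 0.0335 0.2376 0.1336; -0.1174 0.1336 0.7258]
step 4: x^-=[-2.8060, -0.9202, 0.1485]  P^-=[0.4486 -0.0311 -0.0553; -0.0311 0.4390 0.0840; -0.0553 0.0840 0.8127]  S=[0.6420 -0.2617; -0.2617 0.8916]  K=[0.7192 0.0678; -0.0030 0.4739; 0.1269 -0.1082]  nu=[5.8826, -1.3497]  x^+=[1.3333, -1.5774, 1.0414]  P^+=[0.1380 0.0308 -0.1255; 0.0308 0.2381 0.1458; -0.1255 0.1458 0.7848]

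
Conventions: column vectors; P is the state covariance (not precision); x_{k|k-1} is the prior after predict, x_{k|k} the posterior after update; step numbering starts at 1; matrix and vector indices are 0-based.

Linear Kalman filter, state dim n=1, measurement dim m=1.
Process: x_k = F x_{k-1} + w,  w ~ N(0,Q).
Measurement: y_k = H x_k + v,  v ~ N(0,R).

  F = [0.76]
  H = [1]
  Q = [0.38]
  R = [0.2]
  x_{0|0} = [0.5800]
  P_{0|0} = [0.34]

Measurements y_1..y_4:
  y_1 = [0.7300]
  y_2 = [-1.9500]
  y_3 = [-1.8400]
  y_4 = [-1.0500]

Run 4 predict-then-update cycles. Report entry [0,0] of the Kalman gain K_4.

step 1: x^-=[0.4408]  P^-=[0.5764]  S=[0.7764]  K=[0.7424]  nu=[0.2892]  x^+=[0.6555]  P^+=[0.1485]
step 2: x^-=[0.4982]  P^-=[0.4658]  S=[0.6658]  K=[0.6996]  nu=[-2.4482]  x^+=[-1.2145]  P^+=[0.1399]
step 3: x^-=[-0.9231]  P^-=[0.4608]  S=[0.6608]  K=[0.6973]  nu=[-0.9169]  x^+=[-1.5625]  P^+=[0.1395]
step 4: x^-=[-1.1875]  P^-=[0.4606]  S=[0.6606]  K=[0.6972]  nu=[0.1375]  x^+=[-1.0916]  P^+=[0.1394]

K[0,0] = 0.6972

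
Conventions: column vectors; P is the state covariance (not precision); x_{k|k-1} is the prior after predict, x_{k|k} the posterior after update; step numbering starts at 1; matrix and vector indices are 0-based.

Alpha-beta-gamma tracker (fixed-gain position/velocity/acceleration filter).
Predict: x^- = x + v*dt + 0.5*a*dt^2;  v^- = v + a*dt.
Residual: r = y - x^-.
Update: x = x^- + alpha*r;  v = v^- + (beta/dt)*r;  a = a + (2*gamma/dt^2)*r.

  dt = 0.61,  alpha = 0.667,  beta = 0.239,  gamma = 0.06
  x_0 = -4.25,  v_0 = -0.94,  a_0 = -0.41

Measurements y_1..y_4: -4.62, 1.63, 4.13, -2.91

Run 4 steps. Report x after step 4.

step 1: x_pred=-4.8997  r=0.2797  x^+=-4.7131  v^+=-1.0805  a^+=-0.3198
step 2: x_pred=-5.4318  r=7.0618  x^+=-0.7216  v^+=1.4912  a^+=1.9576
step 3: x_pred=0.5523  r=3.5777  x^+=2.9386  v^+=4.0871  a^+=3.1114
step 4: x_pred=6.0106  r=-8.9206  x^+=0.0606  v^+=2.4899  a^+=0.2345

x_post = 0.0606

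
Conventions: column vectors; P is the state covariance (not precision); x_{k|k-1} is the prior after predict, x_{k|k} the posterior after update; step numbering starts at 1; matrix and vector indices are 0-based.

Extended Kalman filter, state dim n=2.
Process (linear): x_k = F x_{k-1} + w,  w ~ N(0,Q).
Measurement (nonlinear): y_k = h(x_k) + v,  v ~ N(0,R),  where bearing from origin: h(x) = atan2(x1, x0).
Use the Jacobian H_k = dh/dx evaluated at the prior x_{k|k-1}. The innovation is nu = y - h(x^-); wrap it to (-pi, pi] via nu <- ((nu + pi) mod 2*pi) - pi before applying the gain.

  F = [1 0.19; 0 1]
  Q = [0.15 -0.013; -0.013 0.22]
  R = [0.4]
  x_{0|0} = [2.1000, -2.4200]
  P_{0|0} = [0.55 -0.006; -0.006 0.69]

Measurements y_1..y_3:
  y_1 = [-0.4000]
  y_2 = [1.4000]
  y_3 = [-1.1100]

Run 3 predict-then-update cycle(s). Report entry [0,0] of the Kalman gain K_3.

step 1: x^-=[1.6402, -2.4200]  P^-=[0.7226 0.1121; 0.1121 0.9100]  H_jac=[0.2832 0.1919]  S=[0.5036]  K=[0.4490; 0.4098]  nu=[0.5751]  x^+=[1.8984, -2.1843]  P^+=[0.6211 0.0194; 0.0194 0.8254]
step 2: x^-=[1.4834, -2.1843]  P^-=[0.8083 0.1633; 0.1633 1.0454]  H_jac=[0.3133 0.2128]  S=[0.5484]  K=[0.5251; 0.4989]  nu=[2.3742]  x^+=[2.7301, -0.9999]  P^+=[0.6571 0.0196; 0.0196 0.9089]
step 3: x^-=[2.5401, -0.9999]  P^-=[0.8473 0.1793; 0.1793 1.1289]  H_jac=[0.1342 0.3409]  S=[0.5628]  K=[0.3106; 0.7265]  nu=[-0.7350]  x^+=[2.3118, -1.5339]  P^+=[0.7930 0.0523; 0.0523 0.8319]

K[0,0] = 0.3106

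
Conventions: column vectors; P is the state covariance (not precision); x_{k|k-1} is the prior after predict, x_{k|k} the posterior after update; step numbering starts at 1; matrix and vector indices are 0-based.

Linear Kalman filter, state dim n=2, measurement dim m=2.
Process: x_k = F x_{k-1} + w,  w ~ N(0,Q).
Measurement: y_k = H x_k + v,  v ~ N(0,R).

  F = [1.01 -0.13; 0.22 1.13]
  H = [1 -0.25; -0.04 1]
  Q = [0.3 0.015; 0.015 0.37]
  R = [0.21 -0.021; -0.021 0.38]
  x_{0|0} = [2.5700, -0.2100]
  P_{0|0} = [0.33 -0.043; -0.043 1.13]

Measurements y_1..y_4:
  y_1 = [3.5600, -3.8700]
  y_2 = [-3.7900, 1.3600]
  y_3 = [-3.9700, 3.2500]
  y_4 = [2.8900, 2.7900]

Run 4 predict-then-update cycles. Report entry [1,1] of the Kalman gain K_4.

step 1: x^-=[2.6230, 0.3281]  P^-=[0.6670 -0.1255; -0.1255 1.8075]  S=[1.0527 -0.6263; -0.6263 2.1986]  K=[0.7492 0.1442; -0.0698 0.8045]  nu=[1.0190, -4.0932]  x^+=[2.7962, -3.0360]  P^+=[0.1657 0.0457; 0.0457 0.3090]
step 2: x^-=[3.2188, -2.8155]  P^-=[0.4623 0.0573; 0.0573 0.7953]  S=[0.6934 -0.1805; -0.1805 1.1715]  K=[0.6821 0.1382; -0.0291 0.6725]  nu=[-7.7127, 4.3043]  x^+=[-1.4469, 0.3035]  P^+=[0.1514 0.0442; 0.0442 0.2579]
step 3: x^-=[-1.5008, 0.0247]  P^-=[0.4472 0.0600; 0.0600 0.7287]  S=[0.6727 -0.1605; -0.1605 1.1046]  K=[0.6749 0.1362; -0.0257 0.6538]  nu=[-2.4630, 3.1653]  x^+=[-2.7321, 2.1573]  P^+=[0.1498 0.0436; 0.0436 0.2507]
step 4: x^-=[-3.0399, 1.8367]  P^-=[0.4456 0.0599; 0.0599 0.7190]  S=[0.6706 -0.1581; -0.1581 1.0950]  K=[0.6741 0.1358; -0.0253 0.6508]  nu=[6.3891, 0.8317]  x^+=[1.3802, 2.2163]  P^+=[0.1496 0.0434; 0.0434 0.2496]

K[1,1] = 0.6508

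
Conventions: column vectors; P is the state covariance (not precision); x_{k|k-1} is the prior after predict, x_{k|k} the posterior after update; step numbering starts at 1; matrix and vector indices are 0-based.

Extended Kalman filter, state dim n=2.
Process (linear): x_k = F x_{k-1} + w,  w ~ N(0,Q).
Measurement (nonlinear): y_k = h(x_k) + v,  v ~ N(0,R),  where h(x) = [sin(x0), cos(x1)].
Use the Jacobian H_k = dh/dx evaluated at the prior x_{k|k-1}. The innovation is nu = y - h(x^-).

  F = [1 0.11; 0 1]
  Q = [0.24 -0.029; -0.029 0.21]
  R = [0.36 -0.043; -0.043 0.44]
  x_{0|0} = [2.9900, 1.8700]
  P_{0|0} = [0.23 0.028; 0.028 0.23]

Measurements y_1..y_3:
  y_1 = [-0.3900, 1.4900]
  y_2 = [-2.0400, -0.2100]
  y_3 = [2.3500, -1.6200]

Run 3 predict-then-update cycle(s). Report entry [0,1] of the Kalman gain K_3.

step 1: x^-=[3.1957, 1.8700]  P^-=[0.4789 0.0243; 0.0243 0.4400]  H_jac=[-0.9985 0.0000; 0.0000 -0.9556]  S=[0.8375 -0.0198; -0.0198 0.8418]  K=[-0.5720 -0.0410; -0.0408 -0.5004]  nu=[-0.3359, 1.7848]  x^+=[3.3146, 0.9905]  P^+=[0.2044 -0.0068; -0.0068 0.2286]
step 2: x^-=[3.4235, 0.9905]  P^-=[0.4457 -0.0107; -0.0107 0.4386]  H_jac=[-0.9605 0.0000; 0.0000 -0.8363]  S=[0.7712 -0.0516; -0.0516 0.7468]  K=[-0.5569 -0.0265; -0.0196 -0.4925]  nu=[-1.7618, -0.7582]  x^+=[4.4247, 1.3986]  P^+=[0.2075 -0.0147; -0.0147 0.2581]
step 3: x^-=[4.5786, 1.3986]  P^-=[0.4474 -0.0153; -0.0153 0.4681]  H_jac=[-0.1334 0.0000; 0.0000 -0.9852]  S=[0.3680 -0.0450; -0.0450 0.8944]  K=[-0.1611 0.0087; -0.0579 -0.5186]  nu=[3.3411, -1.7914]  x^+=[4.0245, 2.1341]  P^+=[0.4377 -0.0109; -0.0109 0.2291]

K[0,1] = 0.0087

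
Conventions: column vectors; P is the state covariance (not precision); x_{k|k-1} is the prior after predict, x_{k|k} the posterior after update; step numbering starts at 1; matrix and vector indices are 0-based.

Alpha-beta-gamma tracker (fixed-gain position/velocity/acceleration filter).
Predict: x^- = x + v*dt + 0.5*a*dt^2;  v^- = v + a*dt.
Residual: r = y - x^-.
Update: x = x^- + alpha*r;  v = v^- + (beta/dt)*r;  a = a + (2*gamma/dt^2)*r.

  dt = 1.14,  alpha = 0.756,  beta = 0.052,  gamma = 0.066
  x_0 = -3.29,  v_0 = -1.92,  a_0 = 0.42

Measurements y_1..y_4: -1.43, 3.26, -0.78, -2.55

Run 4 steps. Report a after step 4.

a_post = 0.6218

step 1: x_pred=-5.2059  r=3.7759  x^+=-2.3513  v^+=-1.2690  a^+=0.8035
step 2: x_pred=-3.2758  r=6.5358  x^+=1.6653  v^+=-0.0548  a^+=1.4674
step 3: x_pred=2.5562  r=-3.3362  x^+=0.0340  v^+=1.4658  a^+=1.1285
step 4: x_pred=2.4383  r=-4.9883  x^+=-1.3329  v^+=2.5247  a^+=0.6218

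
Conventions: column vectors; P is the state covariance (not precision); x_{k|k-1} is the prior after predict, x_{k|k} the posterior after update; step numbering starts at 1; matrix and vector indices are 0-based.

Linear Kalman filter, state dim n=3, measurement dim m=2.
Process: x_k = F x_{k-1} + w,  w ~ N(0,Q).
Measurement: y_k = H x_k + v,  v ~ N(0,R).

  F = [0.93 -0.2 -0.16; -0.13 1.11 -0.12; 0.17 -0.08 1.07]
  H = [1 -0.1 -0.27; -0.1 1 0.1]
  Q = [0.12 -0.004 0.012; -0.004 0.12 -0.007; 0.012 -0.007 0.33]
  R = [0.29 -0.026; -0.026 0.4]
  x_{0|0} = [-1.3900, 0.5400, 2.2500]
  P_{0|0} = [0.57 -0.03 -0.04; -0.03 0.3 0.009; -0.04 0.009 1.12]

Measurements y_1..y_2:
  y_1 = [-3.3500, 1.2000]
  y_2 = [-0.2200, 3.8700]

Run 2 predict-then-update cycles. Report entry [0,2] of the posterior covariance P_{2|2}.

step 1: x^-=[-1.7607, 0.5101, 2.1280]  P^-=[0.6773 -0.1475 -0.1221; -0.1475 0.5204 -0.1789; -0.1221 -0.1789 1.6154]  S=[1.1761 -0.3038; -0.3038 0.9395]  K=[0.6044 -0.0466; 0.0149 0.5554; -0.5029 -0.1681]  nu=[-0.9637, 0.3010]  x^+=[-2.3573, 0.6630, 2.5621]  P^+=[0.2285 -0.0320 0.2043; -0.0320 0.2354 -0.1680; 0.2043 -0.1680 1.3428]
step 2: x^-=[-2.7348, 0.7349, 2.2876]  P^-=[0.3017 -0.0847 0.0570; -0.0847 0.4935 -0.4455; 0.0570 -0.4455 1.9794]  S=[0.7031 -0.1125; -0.1125 0.8431]  K=[0.4073 -0.0751; 0.0688 0.5518; -0.6783 -0.3909]  nu=[3.2059, 2.6329]  x^+=[-1.6267, 2.4082, -0.9160]  P^+=[0.1735 -0.0447 0.2143; -0.0447 0.2421 -0.2760; 0.2143 -0.2760 1.5868]

P_post[0,2] = 0.2143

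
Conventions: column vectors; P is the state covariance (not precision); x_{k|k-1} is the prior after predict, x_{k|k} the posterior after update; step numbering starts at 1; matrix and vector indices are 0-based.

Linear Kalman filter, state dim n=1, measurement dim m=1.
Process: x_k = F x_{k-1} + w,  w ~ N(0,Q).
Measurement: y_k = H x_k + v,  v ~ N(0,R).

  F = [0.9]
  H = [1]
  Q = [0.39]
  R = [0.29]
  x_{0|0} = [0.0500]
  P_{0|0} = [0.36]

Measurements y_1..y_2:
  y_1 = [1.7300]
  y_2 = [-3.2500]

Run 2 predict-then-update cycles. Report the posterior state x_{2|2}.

step 1: x^-=[0.0450]  P^-=[0.6816]  S=[0.9716]  K=[0.7015]  nu=[1.6850]  x^+=[1.2271]  P^+=[0.2034]
step 2: x^-=[1.1044]  P^-=[0.5548]  S=[0.8448]  K=[0.6567]  nu=[-4.3544]  x^+=[-1.7552]  P^+=[0.1904]

x_post = [-1.7552]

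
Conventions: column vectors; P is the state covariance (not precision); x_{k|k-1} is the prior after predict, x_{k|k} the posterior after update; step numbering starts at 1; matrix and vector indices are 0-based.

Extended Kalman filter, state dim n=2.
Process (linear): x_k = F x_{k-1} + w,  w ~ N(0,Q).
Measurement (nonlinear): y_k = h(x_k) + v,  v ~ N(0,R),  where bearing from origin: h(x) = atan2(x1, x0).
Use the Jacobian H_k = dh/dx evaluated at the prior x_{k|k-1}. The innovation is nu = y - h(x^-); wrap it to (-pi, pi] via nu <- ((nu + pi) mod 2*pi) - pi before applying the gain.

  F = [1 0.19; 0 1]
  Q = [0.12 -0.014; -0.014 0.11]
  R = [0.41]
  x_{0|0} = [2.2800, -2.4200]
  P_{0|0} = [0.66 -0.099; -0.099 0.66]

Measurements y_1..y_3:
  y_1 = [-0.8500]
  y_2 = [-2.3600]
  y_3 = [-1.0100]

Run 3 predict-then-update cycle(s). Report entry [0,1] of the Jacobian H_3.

H_jac[0,1] = 0.0240

step 1: x^-=[1.8202, -2.4200]  P^-=[0.7662 0.0124; 0.0124 0.7700]  H_jac=[0.2639 0.1985]  S=[0.4950]  K=[0.4135; 0.3154]  nu=[0.0759]  x^+=[1.8516, -2.3961]  P^+=[0.6816 -0.0522; -0.0522 0.7208]
step 2: x^-=[1.3963, -2.3961]  P^-=[0.8078 0.0708; 0.0708 0.8308]  H_jac=[0.3115 0.1816]  S=[0.5238]  K=[0.5050; 0.3301]  nu=[-1.3169]  x^+=[0.7313, -2.8307]  P^+=[0.6742 -0.0165; -0.0165 0.7737]
step 3: x^-=[0.1935, -2.8307]  P^-=[0.8159 0.1165; 0.1165 0.8837]  H_jac=[0.3516 0.0240]  S=[0.5134]  K=[0.5643; 0.1212]  nu=[0.4925]  x^+=[0.4714, -2.7710]  P^+=[0.6524 0.0814; 0.0814 0.8762]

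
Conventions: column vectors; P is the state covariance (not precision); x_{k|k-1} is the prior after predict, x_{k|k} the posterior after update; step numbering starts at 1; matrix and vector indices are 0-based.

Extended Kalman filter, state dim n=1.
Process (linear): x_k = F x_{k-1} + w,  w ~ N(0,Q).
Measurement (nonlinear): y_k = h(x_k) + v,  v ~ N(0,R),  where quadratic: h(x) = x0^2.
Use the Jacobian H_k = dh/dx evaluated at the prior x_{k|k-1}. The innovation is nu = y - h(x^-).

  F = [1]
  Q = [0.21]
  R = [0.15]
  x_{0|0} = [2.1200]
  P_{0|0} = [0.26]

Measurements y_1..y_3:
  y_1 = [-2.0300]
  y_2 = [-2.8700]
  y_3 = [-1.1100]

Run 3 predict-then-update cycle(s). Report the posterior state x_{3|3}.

step 1: x^-=[2.1200]  P^-=[0.4700]  H_jac=[4.2400]  S=[8.5995]  K=[0.2317]  nu=[-6.5244]  x^+=[0.6081]  P^+=[0.0082]
step 2: x^-=[0.6081]  P^-=[0.2182]  H_jac=[1.2161]  S=[0.4727]  K=[0.5614]  nu=[-3.2397]  x^+=[-1.2106]  P^+=[0.0692]
step 3: x^-=[-1.2106]  P^-=[0.2792]  H_jac=[-2.4212]  S=[1.7869]  K=[-0.3784]  nu=[-2.5755]  x^+=[-0.2361]  P^+=[0.0234]

x_post = [-0.2361]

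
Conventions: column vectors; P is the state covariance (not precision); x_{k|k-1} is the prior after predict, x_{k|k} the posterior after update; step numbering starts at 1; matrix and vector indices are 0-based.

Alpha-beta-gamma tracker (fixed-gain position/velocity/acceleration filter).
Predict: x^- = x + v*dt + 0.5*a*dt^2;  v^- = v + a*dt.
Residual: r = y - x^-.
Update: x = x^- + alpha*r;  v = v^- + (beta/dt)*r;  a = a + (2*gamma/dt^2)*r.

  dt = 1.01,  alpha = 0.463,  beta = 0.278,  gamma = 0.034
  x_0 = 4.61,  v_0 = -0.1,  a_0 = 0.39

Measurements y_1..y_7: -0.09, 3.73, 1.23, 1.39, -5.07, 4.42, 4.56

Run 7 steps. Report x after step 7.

x_post = 2.2633

step 1: x_pred=4.7079  r=-4.7979  x^+=2.4865  v^+=-1.0267  a^+=0.0702
step 2: x_pred=1.4853  r=2.2447  x^+=2.5246  v^+=-0.3380  a^+=0.2198
step 3: x_pred=2.2953  r=-1.0653  x^+=1.8021  v^+=-0.4092  a^+=0.1488
step 4: x_pred=1.4647  r=-0.0747  x^+=1.4301  v^+=-0.2795  a^+=0.1438
step 5: x_pred=1.2212  r=-6.2912  x^+=-1.6917  v^+=-1.8659  a^+=-0.2756
step 6: x_pred=-3.7167  r=8.1367  x^+=0.0506  v^+=0.0954  a^+=0.2668
step 7: x_pred=0.2831  r=4.2769  x^+=2.2633  v^+=1.5422  a^+=0.5519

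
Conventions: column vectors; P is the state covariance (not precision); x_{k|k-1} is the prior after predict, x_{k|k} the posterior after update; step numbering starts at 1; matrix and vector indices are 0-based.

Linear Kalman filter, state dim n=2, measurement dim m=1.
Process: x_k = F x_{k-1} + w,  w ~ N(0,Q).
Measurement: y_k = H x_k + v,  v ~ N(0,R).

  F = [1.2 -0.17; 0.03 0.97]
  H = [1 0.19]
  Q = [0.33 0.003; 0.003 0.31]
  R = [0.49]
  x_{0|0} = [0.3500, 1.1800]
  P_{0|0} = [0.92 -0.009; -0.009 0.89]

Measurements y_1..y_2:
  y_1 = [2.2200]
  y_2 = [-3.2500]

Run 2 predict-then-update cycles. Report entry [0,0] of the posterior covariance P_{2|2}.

step 1: x^-=[0.2194, 1.1551]  P^-=[1.6842 -0.1211; -0.1211 1.1477]  S=[2.1696]  K=[0.7657; 0.0447]  nu=[1.7811]  x^+=[1.5831, 1.2347]  P^+=[0.4123 -0.1953; -0.1953 1.1434]
step 2: x^-=[1.6899, 1.2452]  P^-=[1.0364 -0.3971; -0.3971 1.3748]  S=[1.4252]  K=[0.6743; -0.0953]  nu=[-5.1764]  x^+=[-1.8006, 1.7386]  P^+=[0.3884 -0.3055; -0.3055 1.3618]

P_post[0,0] = 0.3884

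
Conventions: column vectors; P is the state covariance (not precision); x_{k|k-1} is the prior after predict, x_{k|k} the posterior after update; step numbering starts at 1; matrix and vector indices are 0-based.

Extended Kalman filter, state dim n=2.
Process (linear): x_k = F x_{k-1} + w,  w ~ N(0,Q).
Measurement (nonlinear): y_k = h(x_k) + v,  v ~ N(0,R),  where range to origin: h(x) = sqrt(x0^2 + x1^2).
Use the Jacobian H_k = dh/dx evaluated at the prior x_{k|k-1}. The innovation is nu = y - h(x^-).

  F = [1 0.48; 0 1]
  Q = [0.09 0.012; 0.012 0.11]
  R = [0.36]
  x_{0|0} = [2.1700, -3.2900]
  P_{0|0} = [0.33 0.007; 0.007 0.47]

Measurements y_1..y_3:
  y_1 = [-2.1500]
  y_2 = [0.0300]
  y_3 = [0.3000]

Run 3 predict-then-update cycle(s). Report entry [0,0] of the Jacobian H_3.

H_jac[0,0] = 0.7824

step 1: x^-=[0.5908, -3.2900]  P^-=[0.5350 0.2446; 0.2446 0.5800]  H_jac=[0.1767 -0.9843]  S=[0.8535]  K=[-0.1713; -0.6182]  nu=[-5.4926]  x^+=[1.5316, 0.1056]  P^+=[0.5100 0.1542; 0.1542 0.2538]
step 2: x^-=[1.5823, 0.1056]  P^-=[0.8065 0.2881; 0.2881 0.3638]  H_jac=[0.9978 0.0666]  S=[1.2028]  K=[0.6850; 0.2591]  nu=[-1.5558]  x^+=[0.5166, -0.2975]  P^+=[0.2422 0.0746; 0.0746 0.2831]
step 3: x^-=[0.3738, -0.2975]  P^-=[0.4690 0.2225; 0.2225 0.3931]  H_jac=[0.7824 -0.6227]  S=[0.5828]  K=[0.3920; -0.1213]  nu=[-0.1777]  x^+=[0.3041, -0.2759]  P^+=[0.3795 0.2502; 0.2502 0.3845]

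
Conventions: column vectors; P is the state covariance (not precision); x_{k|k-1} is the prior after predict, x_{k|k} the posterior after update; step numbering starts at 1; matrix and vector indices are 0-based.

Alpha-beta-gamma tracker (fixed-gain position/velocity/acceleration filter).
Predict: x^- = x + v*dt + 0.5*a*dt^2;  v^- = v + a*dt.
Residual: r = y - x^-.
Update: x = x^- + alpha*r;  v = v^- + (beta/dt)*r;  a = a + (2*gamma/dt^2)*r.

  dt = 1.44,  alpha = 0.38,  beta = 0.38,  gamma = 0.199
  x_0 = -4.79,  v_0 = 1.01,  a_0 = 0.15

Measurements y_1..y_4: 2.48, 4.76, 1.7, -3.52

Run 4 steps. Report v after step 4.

v_post = -1.6618

step 1: x_pred=-3.1801  r=5.6601  x^+=-1.0292  v^+=2.7196  a^+=1.2364
step 2: x_pred=4.1689  r=0.5911  x^+=4.3935  v^+=4.6560  a^+=1.3498
step 3: x_pred=12.4977  r=-10.7977  x^+=8.3946  v^+=3.7504  a^+=-0.7226
step 4: x_pred=13.0459  r=-16.5659  x^+=6.7508  v^+=-1.6618  a^+=-3.9022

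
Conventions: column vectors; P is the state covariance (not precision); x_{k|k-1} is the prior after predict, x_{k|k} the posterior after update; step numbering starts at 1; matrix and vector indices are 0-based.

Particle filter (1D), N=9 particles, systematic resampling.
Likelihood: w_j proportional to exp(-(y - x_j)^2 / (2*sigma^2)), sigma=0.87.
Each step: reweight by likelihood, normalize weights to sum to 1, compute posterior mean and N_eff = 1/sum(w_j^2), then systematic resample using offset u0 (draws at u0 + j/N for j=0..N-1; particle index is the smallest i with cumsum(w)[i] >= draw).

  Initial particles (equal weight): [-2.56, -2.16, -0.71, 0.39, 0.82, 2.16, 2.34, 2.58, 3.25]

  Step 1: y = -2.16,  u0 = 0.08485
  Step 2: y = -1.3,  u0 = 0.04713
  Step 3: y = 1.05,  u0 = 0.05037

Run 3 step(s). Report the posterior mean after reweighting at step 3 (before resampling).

step 1: w=[0.4155, 0.4618, 0.1151, 0.0063, 0.0013, 0.0000, 0.0000, 0.0000, 0.0000]  mean=-2.1393  Neff=2.5053  idx=[0, 0, 0, 1, 1, 1, 1, 1, 2]
step 2: w=[0.0713, 0.0713, 0.0713, 0.1249, 0.1249, 0.1249, 0.1249, 0.1249, 0.1617]  mean=-2.0111  Neff=8.3773  idx=[0, 2, 3, 4, 5, 6, 7, 7, 8]
step 3: w=[0.0013, 0.0013, 0.0081, 0.0081, 0.0081, 0.0081, 0.0081, 0.0081, 0.9486]  mean=-0.7856  Neff=1.1108  idx=[7, 8, 8, 8, 8, 8, 8, 8, 8]

post_mean = -0.7856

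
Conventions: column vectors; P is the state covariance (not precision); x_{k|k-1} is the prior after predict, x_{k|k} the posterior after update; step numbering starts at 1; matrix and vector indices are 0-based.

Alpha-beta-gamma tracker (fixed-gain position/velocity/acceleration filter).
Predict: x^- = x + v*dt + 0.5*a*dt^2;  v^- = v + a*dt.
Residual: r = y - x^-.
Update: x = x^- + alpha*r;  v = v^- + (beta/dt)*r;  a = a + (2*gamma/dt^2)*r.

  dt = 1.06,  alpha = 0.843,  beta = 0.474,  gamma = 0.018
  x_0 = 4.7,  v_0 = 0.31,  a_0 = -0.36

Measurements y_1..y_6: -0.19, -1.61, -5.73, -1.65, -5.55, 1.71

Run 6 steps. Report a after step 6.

step 1: x_pred=4.8264  r=-5.0164  x^+=0.5976  v^+=-2.3148  a^+=-0.5207
step 2: x_pred=-2.1486  r=0.5386  x^+=-1.6946  v^+=-2.6259  a^+=-0.5035
step 3: x_pred=-4.7608  r=-0.9692  x^+=-5.5778  v^+=-3.5929  a^+=-0.5345
step 4: x_pred=-9.6866  r=8.0366  x^+=-2.9118  v^+=-0.5658  a^+=-0.2770
step 5: x_pred=-3.6671  r=-1.8829  x^+=-5.2544  v^+=-1.7014  a^+=-0.3374
step 6: x_pred=-7.2474  r=8.9574  x^+=0.3037  v^+=1.9465  a^+=-0.0504

a_post = -0.0504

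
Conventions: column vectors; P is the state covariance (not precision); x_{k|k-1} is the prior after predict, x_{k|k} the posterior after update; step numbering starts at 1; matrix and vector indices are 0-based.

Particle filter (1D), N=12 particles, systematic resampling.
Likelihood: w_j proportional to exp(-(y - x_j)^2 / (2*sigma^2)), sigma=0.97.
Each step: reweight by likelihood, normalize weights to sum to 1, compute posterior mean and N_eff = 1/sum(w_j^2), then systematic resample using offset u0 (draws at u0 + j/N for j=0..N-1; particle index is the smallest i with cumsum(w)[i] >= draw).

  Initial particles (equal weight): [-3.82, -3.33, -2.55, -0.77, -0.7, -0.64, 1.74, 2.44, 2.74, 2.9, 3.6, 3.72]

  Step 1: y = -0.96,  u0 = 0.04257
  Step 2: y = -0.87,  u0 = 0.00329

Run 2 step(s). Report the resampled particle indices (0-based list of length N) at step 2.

step 1: w=[0.0040, 0.0156, 0.0805, 0.3027, 0.2976, 0.2922, 0.0064, 0.0007, 0.0002, 0.0001, 0.0000, 0.0000]  mean=-0.8872  Neff=3.6717  idx=[2, 3, 3, 3, 3, 4, 4, 4, 5, 5, 5, 5]
step 2: w=[0.0202, 0.0901, 0.0901, 0.0901, 0.0901, 0.0892, 0.0892, 0.0892, 0.0880, 0.0880, 0.0880, 0.0880]  mean=-0.7415  Neff=11.4039  idx=[0, 1, 2, 3, 4, 5, 6, 7, 8, 9, 10, 11]

resampled_idx = [0, 1, 2, 3, 4, 5, 6, 7, 8, 9, 10, 11]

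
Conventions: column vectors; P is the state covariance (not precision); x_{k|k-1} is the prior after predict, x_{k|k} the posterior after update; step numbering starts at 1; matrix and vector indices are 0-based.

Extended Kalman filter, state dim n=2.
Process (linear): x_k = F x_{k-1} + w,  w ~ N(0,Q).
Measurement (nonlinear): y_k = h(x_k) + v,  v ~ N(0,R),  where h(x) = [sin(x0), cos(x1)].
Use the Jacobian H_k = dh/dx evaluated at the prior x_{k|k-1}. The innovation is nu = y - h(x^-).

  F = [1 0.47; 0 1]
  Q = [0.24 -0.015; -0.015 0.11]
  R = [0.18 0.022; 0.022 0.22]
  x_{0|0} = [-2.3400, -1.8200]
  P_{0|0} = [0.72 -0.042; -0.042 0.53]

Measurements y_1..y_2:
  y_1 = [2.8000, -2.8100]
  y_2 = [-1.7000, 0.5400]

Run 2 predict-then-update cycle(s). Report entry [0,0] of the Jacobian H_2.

step 1: x^-=[-3.1954, -1.8200]  P^-=[1.0376 0.1921; 0.1921 0.6400]  H_jac=[-0.9986 0.0000; 0.0000 0.9691]  S=[1.2146 -0.1639; -0.1639 0.8211]  K=[-0.8452 0.0580; -0.0575 0.7439]  nu=[2.7462, -2.5634]  x^+=[-5.6653, -3.8849]  P^+=[0.1511 -0.0060; -0.0060 0.1676]
step 2: x^-=[-7.4912, -3.8849]  P^-=[0.4224 0.0577; 0.0577 0.2776]  H_jac=[0.3549 0.0000; 0.0000 -0.6768]  S=[0.2332 0.0081; 0.0081 0.3471]  K=[0.6473 -0.1277; 0.1068 -0.5437]  nu=[-0.7651, 1.2762]  x^+=[-8.1495, -4.6605]  P^+=[0.3204 0.0205; 0.0205 0.1733]

H_jac[0,0] = 0.3549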